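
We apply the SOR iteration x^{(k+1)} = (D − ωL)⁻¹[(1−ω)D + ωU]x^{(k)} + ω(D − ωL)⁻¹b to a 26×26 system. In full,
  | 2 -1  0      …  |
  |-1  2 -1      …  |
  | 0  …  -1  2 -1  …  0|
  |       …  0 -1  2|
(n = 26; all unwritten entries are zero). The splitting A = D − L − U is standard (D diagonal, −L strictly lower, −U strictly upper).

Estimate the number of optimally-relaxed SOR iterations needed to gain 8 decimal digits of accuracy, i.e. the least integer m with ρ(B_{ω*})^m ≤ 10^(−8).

[ρ_J] n=26: ρ(B_J) = cos(π/(n+1)) = cos(π/27) = 0.9932384.
√(1−ρ_J²) = |sin(π/27)| = 0.1160929
So ω* = 2/1.1160929 = 1.7919655 (Young).
and ρ(B_{ω*}) = 1.7919655 − 1 = 0.7919655.
(0.7919655)^m ≤ 10^{−8}  ⇒  m·ln(0.7919655) ≤ −8·ln10  ⇒  m ≥ 78.978  ⇒  m = 79

m = 79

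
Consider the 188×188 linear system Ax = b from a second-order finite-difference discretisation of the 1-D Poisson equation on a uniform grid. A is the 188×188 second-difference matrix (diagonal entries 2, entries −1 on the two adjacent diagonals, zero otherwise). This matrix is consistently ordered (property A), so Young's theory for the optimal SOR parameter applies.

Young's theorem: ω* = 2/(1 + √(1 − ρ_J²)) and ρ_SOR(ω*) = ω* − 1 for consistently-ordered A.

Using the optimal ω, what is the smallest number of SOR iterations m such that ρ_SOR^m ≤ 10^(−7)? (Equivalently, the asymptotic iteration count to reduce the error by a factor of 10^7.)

[ρ_J] n=188: ρ(B_J) = cos(π/(n+1)) = cos(π/189) = 0.9998619.
√(1 − cos²(π/189)) = sin(π/189) ≈ 0.0166214.
ω* = 2/(1 + 0.0166214) = 2/1.0166214 = 1.9673007.
and ρ(B_{ω*}) = 1.9673007 − 1 = 0.9673007.
7·ln10 = 16.1181; −ln(0.9673007) = 0.0332459; m = ⌈16.1181/0.0332459⌉ = ⌈484.815⌉ = 485.

m = 485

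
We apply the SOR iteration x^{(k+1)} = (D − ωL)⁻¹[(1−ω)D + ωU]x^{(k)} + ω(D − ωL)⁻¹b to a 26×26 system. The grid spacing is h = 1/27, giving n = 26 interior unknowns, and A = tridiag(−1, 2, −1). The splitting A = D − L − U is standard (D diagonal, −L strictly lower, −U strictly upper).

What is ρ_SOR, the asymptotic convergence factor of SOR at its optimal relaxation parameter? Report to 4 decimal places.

With n=26, ρ(Jacobi) = cos(π/27) = 0.9932.
√(1 − cos²(π/27)) = sin(π/27) ≈ 0.11609.
ω* = 2/(1+0.11609) = 1.7920
and ρ(B_{ω*}) = 1.7920 − 1 = 0.7920.

ρ_SOR = 0.7920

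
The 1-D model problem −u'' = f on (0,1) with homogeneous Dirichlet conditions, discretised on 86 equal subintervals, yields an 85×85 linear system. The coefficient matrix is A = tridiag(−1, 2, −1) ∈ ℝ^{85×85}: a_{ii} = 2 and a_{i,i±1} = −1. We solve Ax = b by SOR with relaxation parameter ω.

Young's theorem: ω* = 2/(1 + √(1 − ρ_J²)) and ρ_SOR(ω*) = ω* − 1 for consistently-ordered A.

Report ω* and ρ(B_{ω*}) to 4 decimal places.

With n=85, ρ(Jacobi) = cos(π/86) = 0.9993.
√(1−ρ_J²) simplifies to sin(π/86) = 0.03652.
ω* = 2/(1+0.03652) = 1.9295
[ρ_SOR] ω* − 1 = 0.9295.

ω* = 1.9295, ρ_SOR = 0.9295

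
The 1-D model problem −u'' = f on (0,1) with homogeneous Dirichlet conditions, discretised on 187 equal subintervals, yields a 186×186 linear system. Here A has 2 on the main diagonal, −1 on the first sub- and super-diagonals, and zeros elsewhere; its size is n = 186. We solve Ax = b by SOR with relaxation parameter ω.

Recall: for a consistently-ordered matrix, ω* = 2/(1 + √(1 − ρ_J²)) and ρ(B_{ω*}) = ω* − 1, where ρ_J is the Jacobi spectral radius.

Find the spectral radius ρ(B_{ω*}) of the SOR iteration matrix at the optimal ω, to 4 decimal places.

ρ_SOR = 0.9670

[ρ_J] n=186: ρ(B_J) = cos(π/(n+1)) = cos(π/187) = 0.9999.
√(1 − cos²(π/187)) = sin(π/187) ≈ 0.01680.
ω* = 2 / (1 + 0.01680) = 2 / 1.01680 ≈ 1.9670.
At ω = 1.9670 every |λ(B_ω)| = ω−1, so ρ_SOR = 0.9670.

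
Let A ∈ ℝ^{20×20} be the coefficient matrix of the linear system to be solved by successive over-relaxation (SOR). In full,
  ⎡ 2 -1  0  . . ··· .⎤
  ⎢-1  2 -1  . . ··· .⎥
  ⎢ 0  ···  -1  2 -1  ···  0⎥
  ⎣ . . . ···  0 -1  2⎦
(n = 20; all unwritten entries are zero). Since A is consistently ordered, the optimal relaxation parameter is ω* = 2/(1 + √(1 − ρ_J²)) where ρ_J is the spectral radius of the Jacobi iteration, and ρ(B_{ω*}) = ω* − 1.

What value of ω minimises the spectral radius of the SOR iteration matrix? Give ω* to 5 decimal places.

ω* = 1.74058

½·tridiag(1,0,1) at n=20: λ_k = cos(kπ/21); max |λ| at k=1 ⇒ ρ_J = cos(π/21) ≈ 0.98883.
root = sin(π/21) = 0.149042  (since 1−cos² = sin²).
So ω* = 2/1.149042 = 1.74058 (Young).
[ρ_SOR] ω* − 1 = 0.74058.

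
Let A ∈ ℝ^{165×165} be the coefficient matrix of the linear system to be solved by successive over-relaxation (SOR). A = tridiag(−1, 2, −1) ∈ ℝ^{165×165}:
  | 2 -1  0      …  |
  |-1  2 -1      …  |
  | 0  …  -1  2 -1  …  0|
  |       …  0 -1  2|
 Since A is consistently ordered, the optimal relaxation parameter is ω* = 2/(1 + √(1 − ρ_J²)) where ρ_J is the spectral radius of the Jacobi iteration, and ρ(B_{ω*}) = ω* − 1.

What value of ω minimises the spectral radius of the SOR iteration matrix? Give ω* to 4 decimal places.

ω* = 1.9629

spectrum of D⁻¹(L+U) = {cos(kπ/166) : 1≤k≤165}; ρ_J = cos(π/166) = 0.9998.
√(1 − cos²(π/166)) = sin(π/166) ≈ 0.01892.
ω* = 2 / (1 + 0.01892) = 2 / 1.01892 ≈ 1.9629.
ρ_SOR = ω* − 1 ≈ 0.9629.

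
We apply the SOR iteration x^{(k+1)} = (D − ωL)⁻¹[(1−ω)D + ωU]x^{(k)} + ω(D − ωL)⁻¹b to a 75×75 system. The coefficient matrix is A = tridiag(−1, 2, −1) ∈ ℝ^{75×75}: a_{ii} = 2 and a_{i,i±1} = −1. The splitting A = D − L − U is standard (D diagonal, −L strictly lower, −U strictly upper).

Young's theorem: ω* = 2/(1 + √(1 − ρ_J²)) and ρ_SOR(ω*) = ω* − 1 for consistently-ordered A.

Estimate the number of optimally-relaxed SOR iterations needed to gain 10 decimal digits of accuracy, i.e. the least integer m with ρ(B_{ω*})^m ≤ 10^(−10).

With n=75, ρ(Jacobi) = cos(π/76) = 0.9991458.
√(1−ρ_J²) = |sin(π/76)| = 0.0413250
ω* = 2 / (1 + 0.0413250) = 2 / 1.0413250 ≈ 1.9206300.
ρ(B_{ω*}) = ω*−1 = 0.9206300
m ≥ 10·ln10 / (−ln 0.9206300) = 278.437; smallest integer m = 279.

m = 279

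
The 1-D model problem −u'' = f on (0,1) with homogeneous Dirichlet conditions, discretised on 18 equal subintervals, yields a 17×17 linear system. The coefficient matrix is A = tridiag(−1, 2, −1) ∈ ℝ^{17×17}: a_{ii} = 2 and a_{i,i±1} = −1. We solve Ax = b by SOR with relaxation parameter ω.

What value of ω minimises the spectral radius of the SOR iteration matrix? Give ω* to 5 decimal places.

With n=17, ρ(Jacobi) = cos(π/18) = 0.98481.
root = sin(π/18) = 0.173648  (since 1−cos² = sin²).
So ω* = 2/1.173648 = 1.70409 (Young).
Hence ρ(B_{ω*}) = 1.70409 − 1 = 0.70409.

ω* = 1.70409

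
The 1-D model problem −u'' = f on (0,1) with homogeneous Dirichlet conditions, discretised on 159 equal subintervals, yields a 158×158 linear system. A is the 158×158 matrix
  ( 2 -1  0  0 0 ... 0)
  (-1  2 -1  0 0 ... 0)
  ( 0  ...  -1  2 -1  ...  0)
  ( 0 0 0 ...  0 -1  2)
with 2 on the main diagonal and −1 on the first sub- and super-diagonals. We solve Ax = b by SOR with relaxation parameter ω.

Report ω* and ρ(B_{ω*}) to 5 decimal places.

ω* = 1.96125, ρ_SOR = 0.96125

[ρ_J] n=158: ρ(B_J) = cos(π/(n+1)) = cos(π/159) = 0.99980.
root = sin(π/159) = 0.019757  (since 1−cos² = sin²).
ω* = 2/(1 + 0.019757) = 2/1.019757 = 1.96125.
ρ(B_{ω*}) = ω*−1 = 0.96125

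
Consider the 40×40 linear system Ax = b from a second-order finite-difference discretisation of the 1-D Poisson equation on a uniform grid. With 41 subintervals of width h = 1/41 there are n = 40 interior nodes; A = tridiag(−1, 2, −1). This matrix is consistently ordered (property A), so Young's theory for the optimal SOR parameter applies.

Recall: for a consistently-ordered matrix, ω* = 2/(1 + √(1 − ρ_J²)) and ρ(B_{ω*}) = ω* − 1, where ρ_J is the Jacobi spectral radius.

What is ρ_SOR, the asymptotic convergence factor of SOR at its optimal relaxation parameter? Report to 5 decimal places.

[ρ_J] n=40: ρ(B_J) = cos(π/(n+1)) = cos(π/41) = 0.99707.
√(1−ρ_J²) simplifies to sin(π/41) = 0.076549.
[ω*] 2 ÷ (1 + 0.076549) = 2 ÷ 1.076549 = 1.85779.
At ω = 1.85779 every |λ(B_ω)| = ω−1, so ρ_SOR = 0.85779.

ρ_SOR = 0.85779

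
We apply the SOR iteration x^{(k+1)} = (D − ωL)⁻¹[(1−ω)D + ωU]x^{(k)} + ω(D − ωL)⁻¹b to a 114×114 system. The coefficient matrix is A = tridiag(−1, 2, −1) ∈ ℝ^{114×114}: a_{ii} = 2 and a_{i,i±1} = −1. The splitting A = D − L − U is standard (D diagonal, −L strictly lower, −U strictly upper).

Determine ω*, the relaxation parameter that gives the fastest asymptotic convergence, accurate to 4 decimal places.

ρ_J = max_k |cos(kπ/115)| = cos(π/115) = 0.9996
1 − cos²(π/115) = sin²(π/115) ⇒ √(1−ρ_J²) = sin(π/115) = 0.02731.
So ω* = 2/1.02731 = 1.9468 (Young).
ρ_SOR = ω* − 1 ≈ 0.9468.

ω* = 1.9468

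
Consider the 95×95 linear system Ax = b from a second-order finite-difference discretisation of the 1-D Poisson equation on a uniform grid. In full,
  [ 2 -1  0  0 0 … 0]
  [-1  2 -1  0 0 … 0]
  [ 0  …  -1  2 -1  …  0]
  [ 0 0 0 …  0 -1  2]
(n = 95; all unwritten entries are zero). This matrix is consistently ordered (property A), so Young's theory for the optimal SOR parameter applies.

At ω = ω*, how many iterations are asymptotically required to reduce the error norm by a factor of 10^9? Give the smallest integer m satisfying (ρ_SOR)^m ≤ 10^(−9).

m = 317

With n=95, ρ(Jacobi) = cos(π/96) = 0.9994646.
√(1 − cos²(π/96)) = sin(π/96) ≈ 0.0327191.
Young: ω* = 2/(1+√(1−ρ_J²)) = 2/(1+0.0327191) = 2/1.0327191 = 1.9366350.
ρ_SOR = ω* − 1 = 1.9366350 − 1 = 0.9366350.
ρ_SOR^m ≤ 10^(−9) ⇔ m ≥ 9·ln10/(−ln 0.9366350) = 20.7233/0.0654616 = 316.572; m = ⌈316.572⌉ = 317.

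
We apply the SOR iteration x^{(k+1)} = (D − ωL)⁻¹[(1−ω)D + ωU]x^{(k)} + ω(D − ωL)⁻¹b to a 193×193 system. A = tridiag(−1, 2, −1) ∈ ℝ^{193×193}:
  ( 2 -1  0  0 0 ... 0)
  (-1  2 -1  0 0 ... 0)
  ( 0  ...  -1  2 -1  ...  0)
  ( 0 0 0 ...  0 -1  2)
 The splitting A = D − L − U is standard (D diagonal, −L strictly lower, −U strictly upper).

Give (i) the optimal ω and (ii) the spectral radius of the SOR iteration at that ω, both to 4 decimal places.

ω* = 1.9681, ρ_SOR = 0.9681

½·tridiag(1,0,1) at n=193: λ_k = cos(kπ/194); max |λ| at k=1 ⇒ ρ_J = cos(π/194) ≈ 0.9999.
√(1−ρ_J²) simplifies to sin(π/194) = 0.01619.
ω* = 2/(1 + 0.01619) = 2/1.01619 = 1.9681.
[ρ_SOR] ω* − 1 = 0.9681.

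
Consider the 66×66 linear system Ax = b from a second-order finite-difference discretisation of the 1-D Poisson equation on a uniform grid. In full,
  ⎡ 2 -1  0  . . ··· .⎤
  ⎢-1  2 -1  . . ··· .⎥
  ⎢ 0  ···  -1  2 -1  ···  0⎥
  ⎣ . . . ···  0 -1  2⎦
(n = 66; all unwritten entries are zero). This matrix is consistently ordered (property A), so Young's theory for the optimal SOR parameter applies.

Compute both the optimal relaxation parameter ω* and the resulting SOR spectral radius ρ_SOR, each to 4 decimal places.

[ρ_J] n=66: ρ(B_J) = cos(π/(n+1)) = cos(π/67) = 0.9989.
√(1−ρ_J²) = |sin(π/67)| = 0.04687
ω* = 2/(1+0.04687) = 1.9105
and ρ(B_{ω*}) = 1.9105 − 1 = 0.9105.

ω* = 1.9105, ρ_SOR = 0.9105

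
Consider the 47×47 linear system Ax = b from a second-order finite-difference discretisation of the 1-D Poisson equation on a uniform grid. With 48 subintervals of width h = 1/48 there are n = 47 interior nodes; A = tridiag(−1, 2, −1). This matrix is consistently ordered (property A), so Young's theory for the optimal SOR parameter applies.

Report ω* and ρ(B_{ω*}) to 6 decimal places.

ω* = 1.877224, ρ_SOR = 0.877224

spectrum of D⁻¹(L+U) = {cos(kπ/48) : 1≤k≤47}; ρ_J = cos(π/48) = 0.997859.
√(1−ρ_J²) = |sin(π/48)| = 0.0654031
Then 2/(1+√(1−ρ_J²)) = 2/(1+0.0654031); ω* = 2/1.0654031 = 1.877224.
Hence ρ(B_{ω*}) = 1.877224 − 1 = 0.877224.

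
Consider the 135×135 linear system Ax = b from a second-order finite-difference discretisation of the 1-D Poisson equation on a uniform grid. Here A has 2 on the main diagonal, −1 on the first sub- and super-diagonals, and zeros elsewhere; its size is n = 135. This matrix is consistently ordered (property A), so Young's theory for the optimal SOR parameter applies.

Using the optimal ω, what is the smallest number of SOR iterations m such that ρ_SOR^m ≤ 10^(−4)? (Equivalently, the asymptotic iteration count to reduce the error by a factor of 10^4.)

m = 200

½·tridiag(1,0,1) at n=135: λ_k = cos(kπ/136); max |λ| at k=1 ⇒ ρ_J = cos(π/136) ≈ 0.9997332.
√(1−ρ_J²) = |sin(π/136)| = 0.0230979
So ω* = 2/1.0230979 = 1.9548471 (Young).
At ω = 1.9548471 every |λ(B_ω)| = ω−1, so ρ_SOR = 0.9548471.
For 4 digits: m = 4·ln10 / (−ln 0.9548471) = 9.21034/0.0462041 = 199.340; round up → m = 200.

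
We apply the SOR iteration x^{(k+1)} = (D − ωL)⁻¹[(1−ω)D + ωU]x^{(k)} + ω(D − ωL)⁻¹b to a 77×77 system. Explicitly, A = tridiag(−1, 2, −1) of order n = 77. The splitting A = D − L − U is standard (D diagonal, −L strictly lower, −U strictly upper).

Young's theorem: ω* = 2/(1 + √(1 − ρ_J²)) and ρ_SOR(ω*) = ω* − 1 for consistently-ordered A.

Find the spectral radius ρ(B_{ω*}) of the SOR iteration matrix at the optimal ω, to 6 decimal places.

spectrum of D⁻¹(L+U) = {cos(kπ/78) : 1≤k≤77}; ρ_J = cos(π/78) = 0.999189.
√(1−ρ_J²) = |sin(π/78)| = 0.0402659
ω* = 2/(1 + 0.0402659) = 2/1.0402659 = 1.922585.
ρ(B_{ω*}) = ω*−1 = 0.922585

ρ_SOR = 0.922585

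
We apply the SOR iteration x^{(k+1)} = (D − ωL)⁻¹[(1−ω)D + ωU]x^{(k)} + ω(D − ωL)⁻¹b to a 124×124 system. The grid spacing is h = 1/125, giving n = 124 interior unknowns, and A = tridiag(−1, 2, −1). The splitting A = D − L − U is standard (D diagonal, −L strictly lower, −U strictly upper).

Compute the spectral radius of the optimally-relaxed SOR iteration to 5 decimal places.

With n=124, ρ(Jacobi) = cos(π/125) = 0.99968.
√(1 − cos²(π/125)) = sin(π/125) ≈ 0.025130.
Young: ω* = 2/(1+√(1−ρ_J²)) = 2/(1+0.025130) = 2/1.025130 = 1.95097.
ρ(B_{ω*}) = ω*−1 = 0.95097

ρ_SOR = 0.95097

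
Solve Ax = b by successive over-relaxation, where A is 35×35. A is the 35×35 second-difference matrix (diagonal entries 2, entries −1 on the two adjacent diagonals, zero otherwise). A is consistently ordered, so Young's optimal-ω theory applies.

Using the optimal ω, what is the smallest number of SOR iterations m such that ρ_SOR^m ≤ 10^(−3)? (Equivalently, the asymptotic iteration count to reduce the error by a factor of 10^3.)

m = 40

½·tridiag(1,0,1) at n=35: λ_k = cos(kπ/36); max |λ| at k=1 ⇒ ρ_J = cos(π/36) ≈ 0.9961947.
√(1−ρ_J²) simplifies to sin(π/36) = 0.0871557.
[ω*] 2 ÷ (1 + 0.0871557) = 2 ÷ 1.0871557 = 1.8396629.
ρ_SOR = ω* − 1 ≈ 0.8396629.
(0.8396629)^m ≤ 10^{−3}  ⇒  m·ln(0.8396629) ≤ −3·ln10  ⇒  m ≥ 39.528  ⇒  m = 40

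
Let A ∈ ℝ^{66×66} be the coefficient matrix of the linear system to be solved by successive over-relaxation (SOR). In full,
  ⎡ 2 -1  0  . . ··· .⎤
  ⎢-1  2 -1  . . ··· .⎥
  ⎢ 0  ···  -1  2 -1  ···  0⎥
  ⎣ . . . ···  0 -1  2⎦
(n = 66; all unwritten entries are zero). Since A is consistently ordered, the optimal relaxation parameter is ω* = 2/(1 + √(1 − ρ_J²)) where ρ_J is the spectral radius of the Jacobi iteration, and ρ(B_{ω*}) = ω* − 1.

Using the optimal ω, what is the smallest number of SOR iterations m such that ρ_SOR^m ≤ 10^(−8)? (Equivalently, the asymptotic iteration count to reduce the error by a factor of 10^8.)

m = 197

n=66: λ(B_J) = 1 − λ(A)/2 = cos(kπ/67); k=1 gives ρ_J = 0.9989009.
√(1 − cos²(π/67)) = sin(π/67) ≈ 0.0468723.
ω* = 2 / (1 + 0.0468723) = 2 / 1.0468723 ≈ 1.9104527.
ρ_SOR = ω* − 1 = 1.9104527 − 1 = 0.9104527.
8·ln10 = 18.4207; −ln(0.9104527) = 0.0938133; m = ⌈18.4207/0.0938133⌉ = ⌈196.355⌉ = 197.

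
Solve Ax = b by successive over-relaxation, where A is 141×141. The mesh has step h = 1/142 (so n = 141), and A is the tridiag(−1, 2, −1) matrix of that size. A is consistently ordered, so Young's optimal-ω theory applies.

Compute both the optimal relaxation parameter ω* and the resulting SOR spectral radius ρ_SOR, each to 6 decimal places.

ω* = 1.956713, ρ_SOR = 0.956713

½·tridiag(1,0,1) at n=141: λ_k = cos(kπ/142); max |λ| at k=1 ⇒ ρ_J = cos(π/142) ≈ 0.999755.
√(1−ρ_J²) = |sin(π/142)| = 0.0221221
ω* = 2/(1 + 0.0221221) = 2/1.0221221 = 1.956713.
At ω = 1.956713 every |λ(B_ω)| = ω−1, so ρ_SOR = 0.956713.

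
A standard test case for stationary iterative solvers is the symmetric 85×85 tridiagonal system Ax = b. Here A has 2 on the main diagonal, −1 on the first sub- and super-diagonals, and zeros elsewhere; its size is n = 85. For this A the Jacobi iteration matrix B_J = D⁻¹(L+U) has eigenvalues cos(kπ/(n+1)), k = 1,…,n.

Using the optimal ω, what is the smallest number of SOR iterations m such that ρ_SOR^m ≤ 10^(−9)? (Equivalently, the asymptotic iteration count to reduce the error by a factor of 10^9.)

m = 284

[ρ_J] n=85: ρ(B_J) = cos(π/(n+1)) = cos(π/86) = 0.9993328.
root = sin(π/86) = 0.0365220  (since 1−cos² = sin²).
ω* = 2 / (1 + 0.0365220) = 2 / 1.0365220 ≈ 1.9295297.
ρ_SOR = ω* − 1 ≈ 0.9295297.
9·ln10 = 20.7233; −ln(0.9295297) = 0.0730765; m = ⌈20.7233/0.0730765⌉ = ⌈283.584⌉ = 284.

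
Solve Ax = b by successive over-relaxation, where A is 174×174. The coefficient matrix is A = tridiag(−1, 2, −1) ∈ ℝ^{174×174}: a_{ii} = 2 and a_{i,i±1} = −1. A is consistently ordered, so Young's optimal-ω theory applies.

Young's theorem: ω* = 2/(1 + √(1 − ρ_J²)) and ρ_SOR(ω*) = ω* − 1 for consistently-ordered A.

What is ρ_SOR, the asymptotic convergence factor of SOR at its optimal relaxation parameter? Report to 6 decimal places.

ρ_SOR = 0.964731

ρ_J = max_k |cos(kπ/175)| = cos(π/175) = 0.999839
root = sin(π/175) = 0.0179510  (since 1−cos² = sin²).
So ω* = 2/1.0179510 = 1.964731 (Young).
ρ(B_{ω*}) = ω*−1 = 0.964731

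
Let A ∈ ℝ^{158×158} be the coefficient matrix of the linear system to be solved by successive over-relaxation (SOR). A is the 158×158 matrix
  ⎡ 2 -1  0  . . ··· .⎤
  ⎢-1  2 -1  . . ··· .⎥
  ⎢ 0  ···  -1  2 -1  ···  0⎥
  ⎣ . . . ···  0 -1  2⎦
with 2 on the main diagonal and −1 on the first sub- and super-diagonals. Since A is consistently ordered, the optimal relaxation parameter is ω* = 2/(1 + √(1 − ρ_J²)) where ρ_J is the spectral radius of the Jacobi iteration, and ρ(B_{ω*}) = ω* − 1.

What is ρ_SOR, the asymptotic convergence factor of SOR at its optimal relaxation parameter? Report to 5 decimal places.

½·tridiag(1,0,1) at n=158: λ_k = cos(kπ/159); max |λ| at k=1 ⇒ ρ_J = cos(π/159) ≈ 0.99980.
√(1−ρ_J²) = |sin(π/159)| = 0.019757
Young: ω* = 2/(1+√(1−ρ_J²)) = 2/(1+0.019757) = 2/1.019757 = 1.96125.
and ρ(B_{ω*}) = 1.96125 − 1 = 0.96125.

ρ_SOR = 0.96125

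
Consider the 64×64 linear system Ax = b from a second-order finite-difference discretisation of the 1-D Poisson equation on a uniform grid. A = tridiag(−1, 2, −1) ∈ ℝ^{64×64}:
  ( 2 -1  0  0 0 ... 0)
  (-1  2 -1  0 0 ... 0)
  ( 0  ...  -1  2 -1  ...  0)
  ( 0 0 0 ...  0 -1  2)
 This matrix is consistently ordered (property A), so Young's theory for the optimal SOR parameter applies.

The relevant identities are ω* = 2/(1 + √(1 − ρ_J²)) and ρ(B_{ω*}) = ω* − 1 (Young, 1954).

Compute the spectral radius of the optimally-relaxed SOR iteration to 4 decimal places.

ρ_J = max_k |cos(kπ/65)| = cos(π/65) = 0.9988
root = sin(π/65) = 0.04831  (since 1−cos² = sin²).
Then 2/(1+√(1−ρ_J²)) = 2/(1+0.04831); ω* = 2/1.04831 = 1.9078.
[ρ_SOR] ω* − 1 = 0.9078.

ρ_SOR = 0.9078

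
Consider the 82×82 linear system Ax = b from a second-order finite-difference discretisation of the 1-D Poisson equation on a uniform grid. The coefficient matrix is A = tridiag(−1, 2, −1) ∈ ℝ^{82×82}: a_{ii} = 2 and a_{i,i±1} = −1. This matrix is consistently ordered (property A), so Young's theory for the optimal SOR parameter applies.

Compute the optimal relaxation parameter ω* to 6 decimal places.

With n=82, ρ(Jacobi) = cos(π/83) = 0.999284.
√(1−ρ_J²) = |sin(π/83)| = 0.0378415
Young: ω* = 2/(1+√(1−ρ_J²)) = 2/(1+0.0378415) = 2/1.0378415 = 1.927077.
ρ_SOR = ω* − 1 = 1.927077 − 1 = 0.927077.

ω* = 1.927077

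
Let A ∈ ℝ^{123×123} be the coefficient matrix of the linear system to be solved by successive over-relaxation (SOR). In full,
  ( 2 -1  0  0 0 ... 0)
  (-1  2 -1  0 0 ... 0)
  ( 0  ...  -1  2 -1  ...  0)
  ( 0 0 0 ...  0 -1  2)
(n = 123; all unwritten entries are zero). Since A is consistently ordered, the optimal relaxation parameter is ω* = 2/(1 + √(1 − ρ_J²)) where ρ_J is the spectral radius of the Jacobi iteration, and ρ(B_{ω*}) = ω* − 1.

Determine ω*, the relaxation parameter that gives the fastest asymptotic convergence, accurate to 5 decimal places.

ω* = 1.95059

spectrum of D⁻¹(L+U) = {cos(kπ/124) : 1≤k≤123}; ρ_J = cos(π/124) = 0.99968.
1 − cos²(π/124) = sin²(π/124) ⇒ √(1−ρ_J²) = sin(π/124) = 0.025333.
ω* = 2 / (1 + 0.025333) = 2 / 1.025333 ≈ 1.95059.
At ω = 1.95059 every |λ(B_ω)| = ω−1, so ρ_SOR = 0.95059.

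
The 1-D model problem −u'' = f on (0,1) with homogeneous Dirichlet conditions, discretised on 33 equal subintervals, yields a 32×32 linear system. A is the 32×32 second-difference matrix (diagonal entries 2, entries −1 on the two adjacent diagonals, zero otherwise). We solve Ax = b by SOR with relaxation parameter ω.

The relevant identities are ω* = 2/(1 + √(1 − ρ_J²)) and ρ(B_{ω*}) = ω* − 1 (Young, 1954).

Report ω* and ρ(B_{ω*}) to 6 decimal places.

ω* = 1.826391, ρ_SOR = 0.826391

n=32: λ(B_J) = 1 − λ(A)/2 = cos(kπ/33); k=1 gives ρ_J = 0.995472.
root = sin(π/33) = 0.0950560  (since 1−cos² = sin²).
ω* = 2 / (1 + 0.0950560) = 2 / 1.0950560 ≈ 1.826391.
Hence ρ(B_{ω*}) = 1.826391 − 1 = 0.826391.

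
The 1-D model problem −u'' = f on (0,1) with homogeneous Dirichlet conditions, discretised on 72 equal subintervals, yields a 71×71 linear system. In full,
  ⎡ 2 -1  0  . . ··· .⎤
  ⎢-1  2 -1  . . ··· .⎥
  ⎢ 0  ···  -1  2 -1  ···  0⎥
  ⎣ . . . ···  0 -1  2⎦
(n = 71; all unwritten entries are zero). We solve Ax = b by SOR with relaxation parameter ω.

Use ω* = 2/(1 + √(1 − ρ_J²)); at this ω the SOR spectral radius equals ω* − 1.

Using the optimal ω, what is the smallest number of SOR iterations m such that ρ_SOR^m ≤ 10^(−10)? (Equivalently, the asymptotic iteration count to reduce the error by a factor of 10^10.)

spectrum of D⁻¹(L+U) = {cos(kπ/72) : 1≤k≤71}; ρ_J = cos(π/72) = 0.9990482.
√(1−ρ_J²) = |sin(π/72)| = 0.0436194
Then 2/(1+√(1−ρ_J²)) = 2/(1+0.0436194); ω* = 2/1.0436194 = 1.9164075.
[ρ_SOR] ω* − 1 = 0.9164075.
For 10 digits: m = 10·ln10 / (−ln 0.9164075) = 23.0259/0.0872941 = 263.774; round up → m = 264.

m = 264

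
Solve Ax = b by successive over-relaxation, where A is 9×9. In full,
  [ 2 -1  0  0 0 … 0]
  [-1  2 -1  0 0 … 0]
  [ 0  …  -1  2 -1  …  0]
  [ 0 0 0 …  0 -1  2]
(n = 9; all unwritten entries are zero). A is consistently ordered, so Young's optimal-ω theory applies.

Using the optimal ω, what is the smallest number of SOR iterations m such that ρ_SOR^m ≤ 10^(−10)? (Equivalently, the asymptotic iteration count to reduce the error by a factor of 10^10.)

B_J for the 9×9 system has eigenvalues cos(kπ/10); ρ_J = cos(π/10) = 0.9510565.
1 − cos²(π/10) = sin²(π/10) ⇒ √(1−ρ_J²) = sin(π/10) = 0.3090170.
So ω* = 2/1.3090170 = 1.5278640 (Young).
Hence ρ(B_{ω*}) = 1.5278640 − 1 = 0.5278640.
Need (0.5278640)^m ≤ 10^(−10): m ≥ 10·ln10/|ln 0.5278640| = 23.0259/0.638917 = 36.039 ⇒ m = 37.

m = 37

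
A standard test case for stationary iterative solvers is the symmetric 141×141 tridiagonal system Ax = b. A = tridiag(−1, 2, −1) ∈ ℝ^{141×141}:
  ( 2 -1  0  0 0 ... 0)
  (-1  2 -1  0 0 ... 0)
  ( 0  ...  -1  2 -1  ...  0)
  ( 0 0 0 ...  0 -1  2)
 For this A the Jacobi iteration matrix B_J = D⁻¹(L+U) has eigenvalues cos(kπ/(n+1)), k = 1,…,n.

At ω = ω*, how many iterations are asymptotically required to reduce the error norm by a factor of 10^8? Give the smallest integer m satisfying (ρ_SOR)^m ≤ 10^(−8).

m = 417

B_J for the 141×141 system has eigenvalues cos(kπ/142); ρ_J = cos(π/142) = 0.9997553.
√(1−ρ_J²) = |sin(π/142)| = 0.0221221
ω* = 2 / (1 + 0.0221221) = 2 / 1.0221221 ≈ 1.9567134.
ρ_SOR = ω* − 1 = 1.9567134 − 1 = 0.9567134.
8·ln10 = 18.4207; −ln(0.9567134) = 0.0442514; m = ⌈18.4207/0.0442514⌉ = ⌈416.274⌉ = 417.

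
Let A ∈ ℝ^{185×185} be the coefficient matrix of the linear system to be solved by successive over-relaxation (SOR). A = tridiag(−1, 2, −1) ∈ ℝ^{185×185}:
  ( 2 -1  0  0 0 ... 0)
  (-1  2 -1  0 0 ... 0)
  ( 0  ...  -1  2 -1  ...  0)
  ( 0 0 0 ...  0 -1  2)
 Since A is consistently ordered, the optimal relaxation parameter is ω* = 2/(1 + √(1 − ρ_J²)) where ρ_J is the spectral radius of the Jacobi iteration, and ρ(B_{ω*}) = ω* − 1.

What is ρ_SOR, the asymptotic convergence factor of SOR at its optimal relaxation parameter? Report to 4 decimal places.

n=185: λ(B_J) = 1 − λ(A)/2 = cos(kπ/186); k=1 gives ρ_J = 0.9999.
√(1−ρ_J²) simplifies to sin(π/186) = 0.01689.
So ω* = 2/1.01689 = 1.9668 (Young).
ρ(B_{ω*}) = ω*−1 = 0.9668

ρ_SOR = 0.9668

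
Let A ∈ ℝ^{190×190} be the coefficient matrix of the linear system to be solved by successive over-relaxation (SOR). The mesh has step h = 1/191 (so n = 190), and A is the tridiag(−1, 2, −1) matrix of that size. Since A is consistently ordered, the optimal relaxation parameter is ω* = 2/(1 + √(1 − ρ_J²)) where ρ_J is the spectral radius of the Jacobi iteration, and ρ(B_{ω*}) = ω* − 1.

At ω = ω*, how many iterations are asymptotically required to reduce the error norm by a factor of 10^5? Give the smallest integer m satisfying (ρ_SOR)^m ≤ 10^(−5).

B_J for the 190×190 system has eigenvalues cos(kπ/191); ρ_J = cos(π/191) = 0.9998647.
root = sin(π/191) = 0.0164474  (since 1−cos² = sin²).
ω* = 2/(1+0.0164474) = 1.9676375
Hence ρ(B_{ω*}) = 1.9676375 − 1 = 0.9676375.
For 5 digits: m = 5·ln10 / (−ln 0.9676375) = 11.5129/0.0328977 = 349.961; round up → m = 350.

m = 350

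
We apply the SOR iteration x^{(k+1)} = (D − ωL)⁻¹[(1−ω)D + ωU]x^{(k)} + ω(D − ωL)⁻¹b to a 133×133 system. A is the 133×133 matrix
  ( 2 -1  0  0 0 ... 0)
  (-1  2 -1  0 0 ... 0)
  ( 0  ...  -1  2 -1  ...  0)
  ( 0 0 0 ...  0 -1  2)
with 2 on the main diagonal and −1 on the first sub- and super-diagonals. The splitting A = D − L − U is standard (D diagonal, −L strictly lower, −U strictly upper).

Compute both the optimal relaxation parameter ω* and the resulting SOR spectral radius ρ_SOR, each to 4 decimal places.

ω* = 1.9542, ρ_SOR = 0.9542

½·tridiag(1,0,1) at n=133: λ_k = cos(kπ/134); max |λ| at k=1 ⇒ ρ_J = cos(π/134) ≈ 0.9997.
√(1−ρ_J²) = |sin(π/134)| = 0.02344
Young: ω* = 2/(1+√(1−ρ_J²)) = 2/(1+0.02344) = 2/1.02344 = 1.9542.
ρ(B_{ω*}) = ω*−1 = 0.9542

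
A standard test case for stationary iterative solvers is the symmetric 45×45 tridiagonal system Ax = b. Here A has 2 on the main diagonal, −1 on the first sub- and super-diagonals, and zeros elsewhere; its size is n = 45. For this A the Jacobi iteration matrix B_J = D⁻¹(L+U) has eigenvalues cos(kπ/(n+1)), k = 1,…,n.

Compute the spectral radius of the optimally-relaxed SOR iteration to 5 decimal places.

ρ_SOR = 0.87223

n=45: λ(B_J) = 1 − λ(A)/2 = cos(kπ/46); k=1 gives ρ_J = 0.99767.
√(1−ρ_J²) simplifies to sin(π/46) = 0.068242.
Young: ω* = 2/(1+√(1−ρ_J²)) = 2/(1+0.068242) = 2/1.068242 = 1.87223.
and ρ(B_{ω*}) = 1.87223 − 1 = 0.87223.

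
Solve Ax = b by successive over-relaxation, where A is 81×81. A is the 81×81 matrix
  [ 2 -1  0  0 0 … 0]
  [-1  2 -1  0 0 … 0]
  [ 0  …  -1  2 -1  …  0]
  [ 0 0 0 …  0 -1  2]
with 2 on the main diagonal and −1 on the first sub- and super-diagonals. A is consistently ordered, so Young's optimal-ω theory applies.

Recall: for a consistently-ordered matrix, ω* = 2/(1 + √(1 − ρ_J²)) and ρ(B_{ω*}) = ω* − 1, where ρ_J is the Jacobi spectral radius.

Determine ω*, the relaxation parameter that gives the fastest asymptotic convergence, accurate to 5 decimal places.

With n=81, ρ(Jacobi) = cos(π/82) = 0.99927.
1 − cos²(π/82) = sin²(π/82) ⇒ √(1−ρ_J²) = sin(π/82) = 0.038303.
Then 2/(1+√(1−ρ_J²)) = 2/(1+0.038303); ω* = 2/1.038303 = 1.92622.
ρ_SOR = ω* − 1 = 1.92622 − 1 = 0.92622.

ω* = 1.92622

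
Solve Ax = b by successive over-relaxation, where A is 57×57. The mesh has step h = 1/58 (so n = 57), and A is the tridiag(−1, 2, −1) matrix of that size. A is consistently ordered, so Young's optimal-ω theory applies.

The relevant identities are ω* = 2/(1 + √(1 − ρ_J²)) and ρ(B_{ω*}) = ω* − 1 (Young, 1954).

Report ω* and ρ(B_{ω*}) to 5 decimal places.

With n=57, ρ(Jacobi) = cos(π/58) = 0.99853.
√(1 − cos²(π/58)) = sin(π/58) ≈ 0.054139.
[ω*] 2 ÷ (1 + 0.054139) = 2 ÷ 1.054139 = 1.89728.
ρ_SOR = ω* − 1 ≈ 0.89728.

ω* = 1.89728, ρ_SOR = 0.89728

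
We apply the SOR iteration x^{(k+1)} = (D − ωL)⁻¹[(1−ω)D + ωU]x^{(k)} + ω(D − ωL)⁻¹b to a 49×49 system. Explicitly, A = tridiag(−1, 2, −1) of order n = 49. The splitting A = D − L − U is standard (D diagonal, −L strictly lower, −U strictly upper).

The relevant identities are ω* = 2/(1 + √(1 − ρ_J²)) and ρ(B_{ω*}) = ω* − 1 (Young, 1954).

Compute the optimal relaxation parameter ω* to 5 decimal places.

[ρ_J] n=49: ρ(B_J) = cos(π/(n+1)) = cos(π/50) = 0.99803.
√(1−ρ_J²) = |sin(π/50)| = 0.062791
So ω* = 2/1.062791 = 1.88184 (Young).
ρ_SOR = ω* − 1 = 1.88184 − 1 = 0.88184.

ω* = 1.88184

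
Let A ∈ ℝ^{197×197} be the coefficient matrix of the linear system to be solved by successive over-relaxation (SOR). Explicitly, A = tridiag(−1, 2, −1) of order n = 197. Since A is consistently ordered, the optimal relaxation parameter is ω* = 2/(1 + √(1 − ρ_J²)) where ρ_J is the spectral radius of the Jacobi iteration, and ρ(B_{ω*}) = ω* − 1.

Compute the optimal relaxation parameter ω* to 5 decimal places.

[ρ_J] n=197: ρ(B_J) = cos(π/(n+1)) = cos(π/198) = 0.99987.
√(1−ρ_J²) simplifies to sin(π/198) = 0.015866.
ω* = 2/(1+0.015866) = 1.96876
[ρ_SOR] ω* − 1 = 0.96876.

ω* = 1.96876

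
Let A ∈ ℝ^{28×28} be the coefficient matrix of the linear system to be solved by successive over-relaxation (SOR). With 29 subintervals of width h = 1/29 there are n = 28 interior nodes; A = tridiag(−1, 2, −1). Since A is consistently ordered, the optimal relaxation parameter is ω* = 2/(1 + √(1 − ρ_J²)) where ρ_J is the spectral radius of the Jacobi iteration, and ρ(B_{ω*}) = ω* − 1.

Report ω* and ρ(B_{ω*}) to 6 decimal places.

ω* = 1.804860, ρ_SOR = 0.804860

n=28: λ(B_J) = 1 − λ(A)/2 = cos(kπ/29); k=1 gives ρ_J = 0.994138.
√(1 − cos²(π/29)) = sin(π/29) ≈ 0.1081190.
So ω* = 2/1.1081190 = 1.804860 (Young).
ρ(B_{ω*}) = ω*−1 = 0.804860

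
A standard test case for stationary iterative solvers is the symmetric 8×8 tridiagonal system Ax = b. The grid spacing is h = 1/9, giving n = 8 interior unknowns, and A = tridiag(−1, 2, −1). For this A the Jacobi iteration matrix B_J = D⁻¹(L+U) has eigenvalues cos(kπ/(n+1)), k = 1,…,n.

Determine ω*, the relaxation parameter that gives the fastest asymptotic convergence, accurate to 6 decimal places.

spectrum of D⁻¹(L+U) = {cos(kπ/9) : 1≤k≤8}; ρ_J = cos(π/9) = 0.939693.
root = sin(π/9) = 0.3420201  (since 1−cos² = sin²).
ω* = 2 / (1 + 0.3420201) = 2 / 1.3420201 ≈ 1.490291.
ρ_SOR = ω* − 1 ≈ 0.490291.

ω* = 1.490291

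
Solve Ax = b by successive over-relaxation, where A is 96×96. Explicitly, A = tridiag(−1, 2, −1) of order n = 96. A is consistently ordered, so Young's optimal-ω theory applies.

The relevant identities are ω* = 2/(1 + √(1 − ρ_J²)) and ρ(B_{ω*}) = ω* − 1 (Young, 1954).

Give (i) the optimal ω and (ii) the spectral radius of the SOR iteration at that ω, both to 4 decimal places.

ω* = 1.9373, ρ_SOR = 0.9373

[ρ_J] n=96: ρ(B_J) = cos(π/(n+1)) = cos(π/97) = 0.9995.
root = sin(π/97) = 0.03238  (since 1−cos² = sin²).
ω* = 2 / (1 + 0.03238) = 2 / 1.03238 ≈ 1.9373.
[ρ_SOR] ω* − 1 = 0.9373.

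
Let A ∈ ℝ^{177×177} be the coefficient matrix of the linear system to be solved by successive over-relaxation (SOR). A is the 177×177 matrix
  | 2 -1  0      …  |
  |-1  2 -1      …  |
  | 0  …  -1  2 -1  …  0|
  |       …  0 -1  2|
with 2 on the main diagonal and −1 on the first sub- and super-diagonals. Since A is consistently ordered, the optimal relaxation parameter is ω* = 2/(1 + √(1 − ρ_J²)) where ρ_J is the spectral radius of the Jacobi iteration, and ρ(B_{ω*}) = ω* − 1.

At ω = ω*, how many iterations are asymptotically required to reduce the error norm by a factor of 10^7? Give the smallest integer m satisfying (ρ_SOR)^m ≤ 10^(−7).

m = 457

spectrum of D⁻¹(L+U) = {cos(kπ/178) : 1≤k≤177}; ρ_J = cos(π/178) = 0.9998443.
root = sin(π/178) = 0.0176485  (since 1−cos² = sin²).
So ω* = 2/1.0176485 = 1.9653151 (Young).
[ρ_SOR] ω* − 1 = 0.9653151.
ρ_SOR^m ≤ 10^(−7) ⇔ m ≥ 7·ln10/(−ln 0.9653151) = 16.1181/0.0353007 = 456.594; m = ⌈456.594⌉ = 457.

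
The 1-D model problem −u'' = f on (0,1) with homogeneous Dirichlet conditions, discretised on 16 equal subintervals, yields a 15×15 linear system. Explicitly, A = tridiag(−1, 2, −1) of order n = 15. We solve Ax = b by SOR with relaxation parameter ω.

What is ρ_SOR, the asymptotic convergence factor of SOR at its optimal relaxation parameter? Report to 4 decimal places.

ρ_SOR = 0.6735

B_J for the 15×15 system has eigenvalues cos(kπ/16); ρ_J = cos(π/16) = 0.9808.
root = sin(π/16) = 0.19509  (since 1−cos² = sin²).
ω* = 2/(1+0.19509) = 1.6735
ρ(B_{ω*}) = ω*−1 = 0.6735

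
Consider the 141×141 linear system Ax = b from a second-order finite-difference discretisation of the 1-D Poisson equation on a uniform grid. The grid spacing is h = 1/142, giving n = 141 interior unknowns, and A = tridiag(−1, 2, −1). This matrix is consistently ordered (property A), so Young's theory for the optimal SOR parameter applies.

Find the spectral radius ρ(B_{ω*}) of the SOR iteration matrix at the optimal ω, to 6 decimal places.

½·tridiag(1,0,1) at n=141: λ_k = cos(kπ/142); max |λ| at k=1 ⇒ ρ_J = cos(π/142) ≈ 0.999755.
root = sin(π/142) = 0.0221221  (since 1−cos² = sin²).
ω* = 2 / (1 + 0.0221221) = 2 / 1.0221221 ≈ 1.956713.
ρ_SOR = ω* − 1 = 1.956713 − 1 = 0.956713.

ρ_SOR = 0.956713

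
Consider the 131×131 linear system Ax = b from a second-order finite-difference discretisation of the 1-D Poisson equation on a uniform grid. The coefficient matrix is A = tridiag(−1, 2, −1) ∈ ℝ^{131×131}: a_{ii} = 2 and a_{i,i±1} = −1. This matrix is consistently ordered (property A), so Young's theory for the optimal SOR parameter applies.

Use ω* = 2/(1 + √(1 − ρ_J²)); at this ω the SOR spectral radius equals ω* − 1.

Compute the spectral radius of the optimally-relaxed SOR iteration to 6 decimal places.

[ρ_J] n=131: ρ(B_J) = cos(π/(n+1)) = cos(π/132) = 0.999717.
root = sin(π/132) = 0.0237977  (since 1−cos² = sin²).
ω* = 2/(1 + 0.0237977) = 2/1.0237977 = 1.953511.
ρ(B_{ω*}) = ω*−1 = 0.953511

ρ_SOR = 0.953511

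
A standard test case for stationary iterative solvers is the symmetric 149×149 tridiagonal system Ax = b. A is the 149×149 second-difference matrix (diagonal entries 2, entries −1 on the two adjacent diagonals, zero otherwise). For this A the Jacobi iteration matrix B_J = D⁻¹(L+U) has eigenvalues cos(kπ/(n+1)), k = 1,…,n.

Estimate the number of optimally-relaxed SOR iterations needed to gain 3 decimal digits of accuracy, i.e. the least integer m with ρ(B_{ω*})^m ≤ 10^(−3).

½·tridiag(1,0,1) at n=149: λ_k = cos(kπ/150); max |λ| at k=1 ⇒ ρ_J = cos(π/150) ≈ 0.9997807.
√(1−ρ_J²) simplifies to sin(π/150) = 0.0209424.
Young: ω* = 2/(1+√(1−ρ_J²)) = 2/(1+0.0209424) = 2/1.0209424 = 1.9589744.
[ρ_SOR] ω* − 1 = 0.9589744.
m ≥ 3·ln10 / (−ln 0.9589744) = 164.899; smallest integer m = 165.

m = 165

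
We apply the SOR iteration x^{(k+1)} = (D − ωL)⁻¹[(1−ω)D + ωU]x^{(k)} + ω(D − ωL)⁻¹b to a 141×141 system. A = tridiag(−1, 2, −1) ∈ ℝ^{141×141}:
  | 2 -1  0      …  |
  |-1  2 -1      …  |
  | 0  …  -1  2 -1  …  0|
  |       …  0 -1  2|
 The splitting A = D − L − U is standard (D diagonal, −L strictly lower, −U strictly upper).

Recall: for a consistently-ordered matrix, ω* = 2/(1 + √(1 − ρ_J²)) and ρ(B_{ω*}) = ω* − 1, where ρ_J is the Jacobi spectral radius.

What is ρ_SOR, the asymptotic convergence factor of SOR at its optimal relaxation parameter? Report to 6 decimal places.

[ρ_J] n=141: ρ(B_J) = cos(π/(n+1)) = cos(π/142) = 0.999755.
1 − cos²(π/142) = sin²(π/142) ⇒ √(1−ρ_J²) = sin(π/142) = 0.0221221.
Then 2/(1+√(1−ρ_J²)) = 2/(1+0.0221221); ω* = 2/1.0221221 = 1.956713.
ρ_SOR = ω* − 1 = 1.956713 − 1 = 0.956713.

ρ_SOR = 0.956713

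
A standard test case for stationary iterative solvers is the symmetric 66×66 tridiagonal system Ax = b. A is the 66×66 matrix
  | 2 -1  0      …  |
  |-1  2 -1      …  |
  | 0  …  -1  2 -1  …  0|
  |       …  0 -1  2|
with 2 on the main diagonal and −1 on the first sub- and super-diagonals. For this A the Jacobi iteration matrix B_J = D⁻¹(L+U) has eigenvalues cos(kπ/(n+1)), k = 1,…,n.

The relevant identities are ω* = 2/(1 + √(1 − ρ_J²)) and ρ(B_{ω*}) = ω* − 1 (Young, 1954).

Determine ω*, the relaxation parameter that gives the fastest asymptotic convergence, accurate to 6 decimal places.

ω* = 1.910453

ρ_J = max_k |cos(kπ/67)| = cos(π/67) = 0.998901
root = sin(π/67) = 0.0468723  (since 1−cos² = sin²).
ω* = 2/(1+0.0468723) = 1.910453
Hence ρ(B_{ω*}) = 1.910453 − 1 = 0.910453.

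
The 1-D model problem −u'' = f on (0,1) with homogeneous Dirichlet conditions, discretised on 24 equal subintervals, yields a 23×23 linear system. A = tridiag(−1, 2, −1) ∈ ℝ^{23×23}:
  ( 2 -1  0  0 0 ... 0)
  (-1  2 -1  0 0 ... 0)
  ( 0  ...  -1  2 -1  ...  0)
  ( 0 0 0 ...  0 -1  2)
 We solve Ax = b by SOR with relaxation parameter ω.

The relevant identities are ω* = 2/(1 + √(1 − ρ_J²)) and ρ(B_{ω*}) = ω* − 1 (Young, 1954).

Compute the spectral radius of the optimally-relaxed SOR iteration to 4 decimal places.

ρ_SOR = 0.7691

With n=23, ρ(Jacobi) = cos(π/24) = 0.9914.
1 − cos²(π/24) = sin²(π/24) ⇒ √(1−ρ_J²) = sin(π/24) = 0.13053.
[ω*] 2 ÷ (1 + 0.13053) = 2 ÷ 1.13053 = 1.7691.
[ρ_SOR] ω* − 1 = 0.7691.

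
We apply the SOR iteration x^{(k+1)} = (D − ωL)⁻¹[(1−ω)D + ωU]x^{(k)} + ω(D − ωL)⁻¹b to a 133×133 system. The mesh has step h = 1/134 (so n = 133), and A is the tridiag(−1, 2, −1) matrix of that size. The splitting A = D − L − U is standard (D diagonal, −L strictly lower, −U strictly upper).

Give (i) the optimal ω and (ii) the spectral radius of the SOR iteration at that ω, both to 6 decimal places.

ω* = 1.954189, ρ_SOR = 0.954189

B_J for the 133×133 system has eigenvalues cos(kπ/134); ρ_J = cos(π/134) = 0.999725.
√(1−ρ_J²) simplifies to sin(π/134) = 0.0234426.
Young: ω* = 2/(1+√(1−ρ_J²)) = 2/(1+0.0234426) = 2/1.0234426 = 1.954189.
Hence ρ(B_{ω*}) = 1.954189 − 1 = 0.954189.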